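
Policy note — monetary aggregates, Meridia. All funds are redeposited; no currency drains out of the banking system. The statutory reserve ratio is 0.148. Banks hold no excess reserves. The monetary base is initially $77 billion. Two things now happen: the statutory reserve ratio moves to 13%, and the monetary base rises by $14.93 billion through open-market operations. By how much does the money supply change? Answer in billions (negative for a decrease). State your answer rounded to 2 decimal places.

Before: m₁ = 1 / (0.148) ≈ 6.75676, MB₁ = 77, so M₁ = 6.75676 × 77 ≈ 520.2705 billion.
After: m₂ = 1 / (0.13) ≈ 7.69231, MB₂ = 77 + 14.93 = 91.93, so M₂ = 7.69231 × 91.93 ≈ 707.1541 billion.
ΔM = M₂ − M₁ = 707.1541 − 520.2705 = 186.8836 billion.

$186.88 billion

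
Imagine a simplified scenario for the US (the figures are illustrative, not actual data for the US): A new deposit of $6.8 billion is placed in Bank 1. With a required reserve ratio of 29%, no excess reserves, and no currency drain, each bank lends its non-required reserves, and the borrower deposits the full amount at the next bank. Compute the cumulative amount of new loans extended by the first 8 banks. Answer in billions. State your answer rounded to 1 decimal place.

$15.6 billion

Bank i lends (1 − rr)^i of the original deposit: Bank 1 lends 6.8·0.7100 = 4.8280, Bank 2 lends 6.8·0.7100² ≈ 3.4279, and so on.
Summing a geometric series: total = 6.8·[0.7100·(1 − 0.7100^8) / (1 − 0.7100)] ≈ 15.5732 billion.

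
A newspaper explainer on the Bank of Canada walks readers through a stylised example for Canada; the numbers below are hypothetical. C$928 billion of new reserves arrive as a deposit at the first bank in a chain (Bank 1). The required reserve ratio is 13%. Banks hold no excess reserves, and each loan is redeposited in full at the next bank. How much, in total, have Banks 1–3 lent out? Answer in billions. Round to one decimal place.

C$2120.9 billion

Bank i lends (1 − rr)^i of the original deposit: Bank 1 lends 928·0.8700 = 807.3600, Bank 2 lends 928·0.8700² = 702.4032, and so on.
Summing a geometric series: total = 928·[0.8700·(1 − 0.8700^3) / (1 − 0.8700)] ≈ 2120.8540 billion.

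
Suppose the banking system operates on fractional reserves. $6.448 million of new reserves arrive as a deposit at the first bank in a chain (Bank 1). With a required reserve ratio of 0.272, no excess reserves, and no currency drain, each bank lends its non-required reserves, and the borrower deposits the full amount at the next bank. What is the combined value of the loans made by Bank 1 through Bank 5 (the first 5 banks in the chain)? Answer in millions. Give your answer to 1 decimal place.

$13.7 million

Bank i lends (1 − rr)^i of the original deposit: Bank 1 lends 6.448·0.7280 ≈ 4.6941, Bank 2 lends 6.448·0.7280² ≈ 3.4173, and so on.
Summing a geometric series: total = 6.448·[0.7280·(1 − 0.7280^5) / (1 − 0.7280)] ≈ 13.7289 million.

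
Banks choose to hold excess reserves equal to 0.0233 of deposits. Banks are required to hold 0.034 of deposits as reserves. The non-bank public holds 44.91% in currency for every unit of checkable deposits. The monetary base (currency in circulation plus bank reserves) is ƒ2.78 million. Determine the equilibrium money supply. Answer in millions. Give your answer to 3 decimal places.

ƒ7.955 million

The money multiplier is m = (1 + c) / (rr + e + c) = (1 + 0.4491) / (0.034 + 0.0233 + 0.4491) ≈ 2.86157.
So M = m × MB = 2.86157 × 2.78 ≈ 7.9552 million.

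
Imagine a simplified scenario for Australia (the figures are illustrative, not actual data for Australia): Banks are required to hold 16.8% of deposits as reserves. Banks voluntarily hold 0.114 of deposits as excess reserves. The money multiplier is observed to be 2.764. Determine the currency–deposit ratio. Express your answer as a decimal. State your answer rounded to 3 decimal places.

0.125

Using m = 2.764. From m = (1 + c)/(c + rr + e), rearranging gives 1 + c = m·(c + rr + e), so c·(1 − m) = m·(rr + e) − 1.
Hence c = [m·(rr + e) − 1]/(1 − m) = [2.764 × (0.168 + 0.114) − 1] / (1 − 2.764) ≈ 0.125029.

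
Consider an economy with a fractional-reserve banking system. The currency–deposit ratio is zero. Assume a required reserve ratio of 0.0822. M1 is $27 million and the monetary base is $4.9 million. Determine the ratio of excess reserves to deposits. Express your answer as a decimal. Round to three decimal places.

Using m = M/MB = 27/4.9 ≈ 5.510204. Since m = (1 + c)/(c + rr + e), the denominator satisfies c + rr + e = (1 + c)/m = (1 + 0) / 5.510204 ≈ 0.181481.
With c = 0 and rr = 0.0822, the ratio of excess reserves to deposits is 0.181481 − 0 − 0.0822 = 0.099281.

0.099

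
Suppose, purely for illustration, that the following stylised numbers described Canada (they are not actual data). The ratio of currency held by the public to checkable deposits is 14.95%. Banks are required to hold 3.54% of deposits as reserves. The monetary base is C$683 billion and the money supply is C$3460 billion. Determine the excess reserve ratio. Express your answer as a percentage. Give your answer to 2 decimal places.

Using m = M/MB = 3460/683 ≈ 5.065886. Since m = (1 + c)/(c + rr + e), the denominator satisfies c + rr + e = (1 + c)/m = (1 + 0.1495) / 5.065886 ≈ 0.226910.
With c = 0.1495 and rr = 0.0354, the excess reserve ratio is 0.226910 − 0.1495 − 0.0354 = 0.04201.

4.20%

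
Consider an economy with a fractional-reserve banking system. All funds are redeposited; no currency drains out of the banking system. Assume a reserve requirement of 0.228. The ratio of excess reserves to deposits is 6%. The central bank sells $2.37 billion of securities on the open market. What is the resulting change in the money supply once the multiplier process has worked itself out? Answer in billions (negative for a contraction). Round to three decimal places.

-8.229 billion

The money multiplier is m = 1 / (rr + e) = 1 / (0.228 + 0.06) ≈ 3.47222.
The sale removes 2.37 billion of base, so ΔM = m × ΔMB = 3.47222 × (−2.37) ≈ -8.2292 billion.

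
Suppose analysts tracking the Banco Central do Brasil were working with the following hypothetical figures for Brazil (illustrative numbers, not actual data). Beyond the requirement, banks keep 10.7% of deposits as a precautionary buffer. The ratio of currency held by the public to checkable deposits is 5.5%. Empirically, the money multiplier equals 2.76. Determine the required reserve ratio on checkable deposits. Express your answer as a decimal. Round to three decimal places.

Using m = 2.76. Since m = (1 + c)/(c + rr + e), the denominator satisfies c + rr + e = (1 + c)/m = (1 + 0.055) / 2.76 ≈ 0.382246.
With c = 0.055 and e = 0.107, the required reserve ratio on checkable deposits is 0.382246 − 0.055 − 0.107 = 0.220246.

0.220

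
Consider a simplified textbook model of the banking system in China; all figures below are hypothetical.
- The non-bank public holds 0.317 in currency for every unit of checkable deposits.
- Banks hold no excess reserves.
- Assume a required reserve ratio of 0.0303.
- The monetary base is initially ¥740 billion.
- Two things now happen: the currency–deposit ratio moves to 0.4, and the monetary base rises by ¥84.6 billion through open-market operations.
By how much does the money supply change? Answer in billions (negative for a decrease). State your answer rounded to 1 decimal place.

-123.3 billion

Before: m₁ = (1 + 0.317) / (0.0303 + 0.317) ≈ 3.79211, MB₁ = 740, so M₁ = 3.79211 × 740 = 2806.1614 billion.
After: m₂ = (1 + 0.4) / (0.0303 + 0.4) ≈ 3.25354, MB₂ = 740 + 84.6 = 824.6, so M₂ = 3.25354 × 824.6 ≈ 2682.8691 billion.
ΔM = M₂ − M₁ = 2682.8691 − 2806.1614 = -123.2923 billion.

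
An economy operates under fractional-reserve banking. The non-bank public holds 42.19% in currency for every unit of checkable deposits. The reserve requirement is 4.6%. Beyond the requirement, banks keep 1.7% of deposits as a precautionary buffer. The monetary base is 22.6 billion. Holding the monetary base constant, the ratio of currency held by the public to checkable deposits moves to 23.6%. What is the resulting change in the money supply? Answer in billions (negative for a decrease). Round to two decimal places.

27.15 billion

Initially m₁ = (1 + 0.4219) / (0.046 + 0.017 + 0.4219) ≈ 2.93236, so M₁ = 2.93236 × 22.6 ≈ 66.2713 billion.
After the change m₂ = (1 + 0.236) / (0.046 + 0.017 + 0.236) ≈ 4.13378, so M₂ = 4.13378 × 22.6 ≈ 93.4234 billion.
ΔM = M₂ − M₁ = 93.4234 − 66.2713 = 27.1521 billion.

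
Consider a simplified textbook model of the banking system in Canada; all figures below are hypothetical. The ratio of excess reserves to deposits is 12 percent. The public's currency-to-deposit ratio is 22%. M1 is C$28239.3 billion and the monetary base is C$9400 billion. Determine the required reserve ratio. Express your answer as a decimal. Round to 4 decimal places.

0.0661

Using m = M/MB = 28239.3/9400 ≈ 3.004181. Since m = (1 + c)/(c + rr + e), the denominator satisfies c + rr + e = (1 + c)/m = (1 + 0.22) / 3.004181 ≈ 0.406101.
With c = 0.22 and e = 0.12, the required reserve ratio is 0.406101 − 0.22 − 0.12 = 0.066101.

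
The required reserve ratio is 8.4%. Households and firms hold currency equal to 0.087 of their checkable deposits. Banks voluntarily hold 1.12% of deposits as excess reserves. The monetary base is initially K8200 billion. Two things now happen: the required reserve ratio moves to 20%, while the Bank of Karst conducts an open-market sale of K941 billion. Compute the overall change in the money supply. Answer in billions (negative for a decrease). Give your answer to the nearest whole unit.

Before: m₁ = (1 + 0.087) / (0.084 + 0.0112 + 0.087) ≈ 5.96597, MB₁ = 8200, so M₁ = 5.96597 × 8200 = 48920.954 billion.
After: m₂ = (1 + 0.087) / (0.2 + 0.0112 + 0.087) ≈ 3.64520, MB₂ = 8200 − 941 = 7259, so M₂ = 3.64520 × 7259 = 26460.5068 billion.
ΔM = M₂ − M₁ = 26460.5068 − 48920.954 = -22460.4472 billion.

-22460 billion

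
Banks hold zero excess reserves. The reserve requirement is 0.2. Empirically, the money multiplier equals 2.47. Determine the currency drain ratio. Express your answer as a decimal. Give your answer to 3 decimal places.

Using m = 2.47. From m = (1 + c)/(c + rr + e), rearranging gives 1 + c = m·(c + rr + e), so c·(1 − m) = m·(rr + e) − 1.
Hence c = [m·(rr + e) − 1]/(1 − m) = [2.47 × (0.2 + 0) − 1] / (1 − 2.47) ≈ 0.344218.

0.344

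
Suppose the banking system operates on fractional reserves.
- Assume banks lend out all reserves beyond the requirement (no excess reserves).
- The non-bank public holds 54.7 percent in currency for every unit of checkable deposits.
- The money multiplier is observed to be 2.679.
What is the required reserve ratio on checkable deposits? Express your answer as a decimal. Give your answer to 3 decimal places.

0.030

Using m = 2.679. Since m = (1 + c)/(c + rr + e), the denominator satisfies c + rr + e = (1 + c)/m = (1 + 0.547) / 2.679 ≈ 0.577454.
With c = 0.547 and e = 0, the required reserve ratio on checkable deposits is 0.577454 − 0.547 − 0 = 0.030454.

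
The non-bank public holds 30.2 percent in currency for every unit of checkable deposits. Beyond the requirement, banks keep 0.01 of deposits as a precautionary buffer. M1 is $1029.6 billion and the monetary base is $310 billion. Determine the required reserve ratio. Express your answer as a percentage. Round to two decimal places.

Using m = M/MB = 1029.6/310 ≈ 3.321290. Since m = (1 + c)/(c + rr + e), the denominator satisfies c + rr + e = (1 + c)/m = (1 + 0.302) / 3.321290 ≈ 0.392016.
With c = 0.302 and e = 0.01, the required reserve ratio is 0.392016 − 0.302 − 0.01 = 0.080016.

8.00%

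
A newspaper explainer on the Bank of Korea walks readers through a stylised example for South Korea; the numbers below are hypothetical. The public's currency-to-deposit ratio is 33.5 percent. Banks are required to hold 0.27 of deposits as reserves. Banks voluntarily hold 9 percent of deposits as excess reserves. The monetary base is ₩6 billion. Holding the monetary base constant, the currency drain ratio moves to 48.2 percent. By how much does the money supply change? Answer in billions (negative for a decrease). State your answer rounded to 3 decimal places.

Initially m₁ = (1 + 0.335) / (0.27 + 0.09 + 0.335) ≈ 1.92086, so M₁ = 1.92086 × 6 ≈ 11.5252 billion.
After the change m₂ = (1 + 0.482) / (0.27 + 0.09 + 0.482) ≈ 1.76010, so M₂ = 1.76010 × 6 = 10.5606 billion.
ΔM = M₂ − M₁ = 10.5606 − 11.5252 = -0.9646 billion.

-0.965 billion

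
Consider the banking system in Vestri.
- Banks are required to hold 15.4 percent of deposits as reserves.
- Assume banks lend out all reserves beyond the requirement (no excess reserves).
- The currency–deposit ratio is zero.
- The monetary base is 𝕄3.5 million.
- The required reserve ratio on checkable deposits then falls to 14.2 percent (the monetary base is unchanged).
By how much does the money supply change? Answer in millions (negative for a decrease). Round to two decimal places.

𝕄1.92 million

Initially m₁ = 1 / (0.154) ≈ 6.4935, so M₁ = 6.4935 × 3.5 ≈ 22.7273 million.
After the change m₂ = 1 / (0.142) ≈ 7.0423, so M₂ = 7.0423 × 3.5 ≈ 24.6481 million.
ΔM = M₂ − M₁ = 24.6481 − 22.7273 = 1.9208 million.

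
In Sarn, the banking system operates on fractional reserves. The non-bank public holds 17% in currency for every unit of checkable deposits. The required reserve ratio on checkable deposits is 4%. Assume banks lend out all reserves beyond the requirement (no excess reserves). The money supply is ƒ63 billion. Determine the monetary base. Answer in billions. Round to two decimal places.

ƒ11.31 billion

The money multiplier is m = (1 + c) / (rr + c) = (1 + 0.17) / (0.04 + 0.17) ≈ 5.57143.
MB = M / m = 63 / 5.57143 ≈ 11.3077 billion.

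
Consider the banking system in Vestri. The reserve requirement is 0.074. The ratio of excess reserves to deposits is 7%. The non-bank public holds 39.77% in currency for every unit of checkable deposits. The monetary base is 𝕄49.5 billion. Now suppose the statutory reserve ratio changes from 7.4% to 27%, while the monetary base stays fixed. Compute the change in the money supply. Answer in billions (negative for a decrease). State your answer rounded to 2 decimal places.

Initially m₁ = (1 + 0.3977) / (0.074 + 0.07 + 0.3977) ≈ 2.58021, so M₁ = 2.58021 × 49.5 ≈ 127.7204 billion.
After the change m₂ = (1 + 0.3977) / (0.27 + 0.07 + 0.3977) ≈ 1.89467, so M₂ = 1.89467 × 49.5 ≈ 93.7862 billion.
ΔM = M₂ − M₁ = 93.7862 − 127.7204 = -33.9342 billion.

-33.93 billion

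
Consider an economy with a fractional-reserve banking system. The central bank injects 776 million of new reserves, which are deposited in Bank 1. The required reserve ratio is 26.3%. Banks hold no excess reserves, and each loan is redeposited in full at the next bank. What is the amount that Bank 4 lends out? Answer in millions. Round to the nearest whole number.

Each bank lends a fraction (1 − rr) = 0.7370 of the deposit it receives, so Bank 4 receives 776·0.7370^3 and lends 776·0.7370^4 ≈ 228.9453 million.

229 million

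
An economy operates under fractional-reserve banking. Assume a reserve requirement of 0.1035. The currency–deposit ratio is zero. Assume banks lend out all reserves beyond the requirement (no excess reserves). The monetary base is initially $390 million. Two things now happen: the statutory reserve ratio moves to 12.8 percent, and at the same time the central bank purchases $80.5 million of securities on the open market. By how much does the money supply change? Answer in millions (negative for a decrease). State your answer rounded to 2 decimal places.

Before: m₁ = 1 / (0.1035) ≈ 9.661836, MB₁ = 390, so M₁ = 9.661836 × 390 ≈ 3768.116 million.
After: m₂ = 1 / (0.128) = 7.812500, MB₂ = 390 + 80.5 = 470.5, so M₂ = 7.812500 × 470.5 ≈ 3675.7812 million.
ΔM = M₂ − M₁ = 3675.7812 − 3768.116 = -92.3348 million.

-92.33 million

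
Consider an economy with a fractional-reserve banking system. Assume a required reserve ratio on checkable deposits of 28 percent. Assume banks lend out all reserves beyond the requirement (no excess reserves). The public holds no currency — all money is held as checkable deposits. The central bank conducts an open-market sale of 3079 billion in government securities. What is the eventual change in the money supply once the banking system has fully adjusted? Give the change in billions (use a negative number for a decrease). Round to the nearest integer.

-10996 billion

The simple money multiplier is m = 1/rr = 1/0.28 ≈ 3.57143.
An open-market sale reduces the monetary base by 3079 billion, so ΔM = m × ΔMB = 3.57143 × (−3079) ≈ -10996.433 billion.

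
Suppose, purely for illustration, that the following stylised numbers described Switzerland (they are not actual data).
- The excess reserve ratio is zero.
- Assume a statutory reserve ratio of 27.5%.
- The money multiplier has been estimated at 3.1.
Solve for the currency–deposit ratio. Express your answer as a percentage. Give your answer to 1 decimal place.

7.0%

Using m = 3.1. From m = (1 + c)/(c + rr + e), rearranging gives 1 + c = m·(c + rr + e), so c·(1 − m) = m·(rr + e) − 1.
Hence c = [m·(rr + e) − 1]/(1 − m) = [3.1 × (0.275 + 0) − 1] / (1 − 3.1) ≈ 0.070238.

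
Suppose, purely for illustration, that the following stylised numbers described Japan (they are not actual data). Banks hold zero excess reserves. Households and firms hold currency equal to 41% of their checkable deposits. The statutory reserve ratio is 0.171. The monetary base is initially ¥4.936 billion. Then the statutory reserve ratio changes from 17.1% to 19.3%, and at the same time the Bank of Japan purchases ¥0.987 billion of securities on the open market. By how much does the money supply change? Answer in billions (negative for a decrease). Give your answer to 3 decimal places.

¥1.871 billion

Before: m₁ = (1 + 0.41) / (0.171 + 0.41) ≈ 2.42685, MB₁ = 4.936, so M₁ = 2.42685 × 4.936 ≈ 11.9789 billion.
After: m₂ = (1 + 0.41) / (0.193 + 0.41) ≈ 2.33831, MB₂ = 4.936 + 0.987 = 5.923, so M₂ = 2.33831 × 5.923 ≈ 13.8498 billion.
ΔM = M₂ − M₁ = 13.8498 − 11.9789 = 1.8709 billion.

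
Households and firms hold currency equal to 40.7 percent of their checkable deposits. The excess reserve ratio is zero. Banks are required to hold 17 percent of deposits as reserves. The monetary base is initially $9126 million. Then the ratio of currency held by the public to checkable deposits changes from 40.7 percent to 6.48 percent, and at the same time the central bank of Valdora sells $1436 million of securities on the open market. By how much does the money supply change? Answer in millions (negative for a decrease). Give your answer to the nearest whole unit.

$12620 million

Before: m₁ = (1 + 0.407) / (0.17 + 0.407) ≈ 2.43847, MB₁ = 9126, so M₁ = 2.43847 × 9126 ≈ 22253.4772 million.
After: m₂ = (1 + 0.0648) / (0.17 + 0.0648) ≈ 4.53492, MB₂ = 9126 − 1436 = 7690, so M₂ = 4.53492 × 7690 = 34873.5348 million.
ΔM = M₂ − M₁ = 34873.5348 − 22253.4772 = 12620.0576 million.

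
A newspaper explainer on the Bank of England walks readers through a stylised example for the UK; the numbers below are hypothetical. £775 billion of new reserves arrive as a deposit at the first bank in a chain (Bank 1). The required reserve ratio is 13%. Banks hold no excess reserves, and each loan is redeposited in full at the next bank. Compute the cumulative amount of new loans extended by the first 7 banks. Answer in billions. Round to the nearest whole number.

Bank i lends (1 − rr)^i of the original deposit: Bank 1 lends 775·0.8700 = 674.2500, Bank 2 lends 775·0.8700² = 586.5975, and so on.
Summing a geometric series: total = 775·[0.8700·(1 − 0.8700^7) / (1 − 0.8700)] ≈ 3229.8920 billion.

£3230 billion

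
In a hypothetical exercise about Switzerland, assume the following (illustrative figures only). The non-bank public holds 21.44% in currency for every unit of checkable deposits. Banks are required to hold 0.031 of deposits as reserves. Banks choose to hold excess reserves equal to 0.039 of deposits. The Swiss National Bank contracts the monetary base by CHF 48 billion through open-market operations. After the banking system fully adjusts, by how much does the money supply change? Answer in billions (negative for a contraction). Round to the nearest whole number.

-205 billion

The money multiplier is m = (1 + c) / (rr + e + c) = (1 + 0.2144) / (0.031 + 0.039 + 0.2144) ≈ 4.27.
The sale removes 48 billion of base, so ΔM = m × ΔMB = 4.27 × (−48) = -204.96 billion.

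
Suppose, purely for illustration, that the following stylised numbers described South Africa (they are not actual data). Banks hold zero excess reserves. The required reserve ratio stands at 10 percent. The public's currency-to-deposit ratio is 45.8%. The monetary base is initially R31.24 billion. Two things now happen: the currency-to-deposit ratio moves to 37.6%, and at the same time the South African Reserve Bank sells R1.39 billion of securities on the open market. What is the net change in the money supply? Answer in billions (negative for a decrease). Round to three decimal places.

Before: m₁ = (1 + 0.458) / (0.1 + 0.458) ≈ 2.612903, MB₁ = 31.24, so M₁ = 2.612903 × 31.24 ≈ 81.6271 billion.
After: m₂ = (1 + 0.376) / (0.1 + 0.376) ≈ 2.890756, MB₂ = 31.24 − 1.39 = 29.85, so M₂ = 2.890756 × 29.85 ≈ 86.2891 billion.
ΔM = M₂ − M₁ = 86.2891 − 81.6271 = 4.662 billion.

R4.662 billion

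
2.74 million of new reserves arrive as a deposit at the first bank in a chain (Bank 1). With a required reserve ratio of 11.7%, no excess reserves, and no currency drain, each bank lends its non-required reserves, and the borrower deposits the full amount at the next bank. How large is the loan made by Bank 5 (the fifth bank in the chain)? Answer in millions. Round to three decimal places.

1.471 million

Each bank lends a fraction (1 − rr) = 0.8830 of the deposit it receives, so Bank 5 receives 2.74·0.8830^4 and lends 2.74·0.8830^5 ≈ 1.4708 million.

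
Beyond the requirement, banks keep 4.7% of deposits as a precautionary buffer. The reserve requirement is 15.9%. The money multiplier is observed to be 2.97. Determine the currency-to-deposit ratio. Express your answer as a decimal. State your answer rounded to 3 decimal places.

Using m = 2.97. From m = (1 + c)/(c + rr + e), rearranging gives 1 + c = m·(c + rr + e), so c·(1 − m) = m·(rr + e) − 1.
Hence c = [m·(rr + e) − 1]/(1 − m) = [2.97 × (0.159 + 0.047) − 1] / (1 − 2.97) ≈ 0.197046.

0.197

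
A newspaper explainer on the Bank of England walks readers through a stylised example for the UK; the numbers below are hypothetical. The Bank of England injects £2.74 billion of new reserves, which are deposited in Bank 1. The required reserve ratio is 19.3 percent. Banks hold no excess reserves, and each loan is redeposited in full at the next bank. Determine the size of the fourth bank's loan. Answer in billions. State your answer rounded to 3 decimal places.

Each bank lends a fraction (1 − rr) = 0.8070 of the deposit it receives, so Bank 4 receives 2.74·0.8070^3 and lends 2.74·0.8070^4 ≈ 1.1621 billion.

£1.162 billion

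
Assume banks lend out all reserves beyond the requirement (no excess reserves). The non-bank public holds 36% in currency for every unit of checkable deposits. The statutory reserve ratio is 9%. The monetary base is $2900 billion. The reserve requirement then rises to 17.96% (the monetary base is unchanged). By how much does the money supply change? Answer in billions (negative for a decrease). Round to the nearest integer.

Initially m₁ = (1 + 0.36) / (0.09 + 0.36) ≈ 3.02222, so M₁ = 3.02222 × 2900 = 8764.438 billion.
After the change m₂ = (1 + 0.36) / (0.1796 + 0.36) ≈ 2.52039, so M₂ = 2.52039 × 2900 = 7309.131 billion.
ΔM = M₂ − M₁ = 7309.131 − 8764.438 = -1455.307 billion.

-1455 billion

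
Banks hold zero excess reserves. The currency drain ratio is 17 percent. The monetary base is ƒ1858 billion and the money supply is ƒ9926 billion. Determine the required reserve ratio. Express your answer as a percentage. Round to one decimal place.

Using m = M/MB = 9926/1858 ≈ 5.342304. Since m = (1 + c)/(c + rr + e), the denominator satisfies c + rr + e = (1 + c)/m = (1 + 0.17) / 5.342304 ≈ 0.219007.
With c = 0.17 and e = 0, the required reserve ratio is 0.219007 − 0.17 − 0 = 0.049007.

4.9%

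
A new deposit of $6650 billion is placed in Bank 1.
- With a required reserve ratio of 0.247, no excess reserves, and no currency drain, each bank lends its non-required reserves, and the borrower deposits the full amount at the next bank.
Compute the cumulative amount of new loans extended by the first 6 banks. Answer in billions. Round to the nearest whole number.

$16577 billion

Bank i lends (1 − rr)^i of the original deposit: Bank 1 lends 6650·0.7530 = 5007.4500, Bank 2 lends 6650·0.7530² ≈ 3770.6098, and so on.
Summing a geometric series: total = 6650·[0.7530·(1 − 0.7530^6) / (1 − 0.7530)] ≈ 16577.4381 billion.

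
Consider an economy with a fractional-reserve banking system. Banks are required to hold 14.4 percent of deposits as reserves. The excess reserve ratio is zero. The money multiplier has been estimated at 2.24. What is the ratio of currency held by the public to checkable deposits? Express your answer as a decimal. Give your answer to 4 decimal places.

0.5463

Using m = 2.24. From m = (1 + c)/(c + rr + e), rearranging gives 1 + c = m·(c + rr + e), so c·(1 − m) = m·(rr + e) − 1.
Hence c = [m·(rr + e) − 1]/(1 − m) = [2.24 × (0.144 + 0) − 1] / (1 − 2.24) ≈ 0.546323.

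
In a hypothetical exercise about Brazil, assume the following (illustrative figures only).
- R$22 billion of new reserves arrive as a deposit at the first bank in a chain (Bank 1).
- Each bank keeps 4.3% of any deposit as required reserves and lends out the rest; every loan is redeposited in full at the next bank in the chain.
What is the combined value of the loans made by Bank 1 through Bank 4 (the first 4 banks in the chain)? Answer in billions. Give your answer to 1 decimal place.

R$78.9 billion

Bank i lends (1 − rr)^i of the original deposit: Bank 1 lends 22·0.9570 = 21.0540, Bank 2 lends 22·0.9570² ≈ 20.1487, and so on.
Summing a geometric series: total = 22·[0.9570·(1 − 0.9570^4) / (1 − 0.9570)] ≈ 78.9381 billion.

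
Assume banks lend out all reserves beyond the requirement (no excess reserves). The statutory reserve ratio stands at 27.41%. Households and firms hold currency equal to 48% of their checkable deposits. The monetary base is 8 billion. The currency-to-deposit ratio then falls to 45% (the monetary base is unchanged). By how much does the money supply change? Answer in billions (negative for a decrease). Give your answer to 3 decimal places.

0.319 billion

Initially m₁ = (1 + 0.48) / (0.2741 + 0.48) ≈ 1.96260, so M₁ = 1.96260 × 8 = 15.7008 billion.
After the change m₂ = (1 + 0.45) / (0.2741 + 0.45) ≈ 2.00249, so M₂ = 2.00249 × 8 ≈ 16.0199 billion.
ΔM = M₂ − M₁ = 16.0199 − 15.7008 = 0.3191 billion.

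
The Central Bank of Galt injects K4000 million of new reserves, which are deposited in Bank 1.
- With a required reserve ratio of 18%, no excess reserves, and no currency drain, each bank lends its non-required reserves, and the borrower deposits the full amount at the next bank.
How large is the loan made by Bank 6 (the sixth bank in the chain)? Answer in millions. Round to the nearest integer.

Each bank lends a fraction (1 − rr) = 0.8200 of the deposit it receives, so Bank 6 receives 4000·0.8200^5 and lends 4000·0.8200^6 ≈ 1216.0267 million.

K1216 million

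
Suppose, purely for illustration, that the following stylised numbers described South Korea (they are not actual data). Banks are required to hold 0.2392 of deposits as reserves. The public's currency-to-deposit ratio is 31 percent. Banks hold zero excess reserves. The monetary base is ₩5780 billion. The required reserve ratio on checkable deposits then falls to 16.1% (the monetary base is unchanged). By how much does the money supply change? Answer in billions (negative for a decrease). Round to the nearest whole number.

Initially m₁ = (1 + 0.31) / (0.2392 + 0.31) ≈ 2.38529, so M₁ = 2.38529 × 5780 = 13786.9762 billion.
After the change m₂ = (1 + 0.31) / (0.161 + 0.31) ≈ 2.78132, so M₂ = 2.78132 × 5780 = 16076.0296 billion.
ΔM = M₂ − M₁ = 16076.0296 − 13786.9762 = 2289.0534 billion.

₩2289 billion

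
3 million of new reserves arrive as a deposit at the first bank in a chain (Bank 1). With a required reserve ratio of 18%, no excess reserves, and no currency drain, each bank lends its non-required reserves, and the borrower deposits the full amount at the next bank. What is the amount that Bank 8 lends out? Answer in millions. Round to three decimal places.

Each bank lends a fraction (1 − rr) = 0.8200 of the deposit it receives, so Bank 8 receives 3·0.8200^7 and lends 3·0.8200^8 ≈ 0.6132 million.

0.613 million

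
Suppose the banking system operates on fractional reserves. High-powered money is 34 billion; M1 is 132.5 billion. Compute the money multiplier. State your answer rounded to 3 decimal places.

The money multiplier is m = M / MB = 132.5 / 34 ≈ 3.89706.

3.897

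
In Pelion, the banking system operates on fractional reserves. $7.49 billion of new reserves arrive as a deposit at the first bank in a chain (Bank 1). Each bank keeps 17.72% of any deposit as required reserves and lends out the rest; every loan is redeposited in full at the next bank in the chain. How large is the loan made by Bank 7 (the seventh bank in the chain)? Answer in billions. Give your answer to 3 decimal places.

$1.912 billion

Each bank lends a fraction (1 − rr) = 0.8228 of the deposit it receives, so Bank 7 receives 7.49·0.8228^6 and lends 7.49·0.8228^7 ≈ 1.9122 billion.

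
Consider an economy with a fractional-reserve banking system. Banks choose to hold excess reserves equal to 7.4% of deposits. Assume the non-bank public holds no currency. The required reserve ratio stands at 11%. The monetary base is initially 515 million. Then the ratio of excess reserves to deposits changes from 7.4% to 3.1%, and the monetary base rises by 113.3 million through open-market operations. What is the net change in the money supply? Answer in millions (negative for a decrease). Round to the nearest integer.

1657 million

Before: m₁ = 1 / (0.11 + 0.074) ≈ 5.4348, MB₁ = 515, so M₁ = 5.4348 × 515 = 2798.922 million.
After: m₂ = 1 / (0.11 + 0.031) ≈ 7.0922, MB₂ = 515 + 113.3 = 628.3, so M₂ = 7.0922 × 628.3 ≈ 4456.0293 million.
ΔM = M₂ − M₁ = 4456.0293 − 2798.922 = 1657.1073 million.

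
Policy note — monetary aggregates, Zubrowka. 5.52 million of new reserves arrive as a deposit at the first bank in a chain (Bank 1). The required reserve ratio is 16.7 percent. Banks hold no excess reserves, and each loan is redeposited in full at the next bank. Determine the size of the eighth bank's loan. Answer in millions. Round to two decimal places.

1.28 million

Each bank lends a fraction (1 − rr) = 0.8330 of the deposit it receives, so Bank 8 receives 5.52·0.8330^7 and lends 5.52·0.8330^8 ≈ 1.2797 million.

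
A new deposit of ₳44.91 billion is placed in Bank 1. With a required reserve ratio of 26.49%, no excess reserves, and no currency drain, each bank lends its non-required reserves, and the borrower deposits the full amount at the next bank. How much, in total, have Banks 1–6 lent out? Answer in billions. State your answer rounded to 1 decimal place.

₳105.0 billion

Bank i lends (1 − rr)^i of the original deposit: Bank 1 lends 44.91·0.7351 ≈ 33.0133, Bank 2 lends 44.91·0.7351² ≈ 24.2681, and so on.
Summing a geometric series: total = 44.91·[0.7351·(1 − 0.7351^6) / (1 − 0.7351)] ≈ 104.9610 billion.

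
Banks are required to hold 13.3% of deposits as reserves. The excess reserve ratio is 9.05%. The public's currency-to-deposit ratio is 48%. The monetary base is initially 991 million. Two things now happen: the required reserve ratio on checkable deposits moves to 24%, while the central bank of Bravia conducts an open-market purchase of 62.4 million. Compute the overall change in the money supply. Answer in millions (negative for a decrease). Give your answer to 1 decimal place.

-161.3 million

Before: m₁ = (1 + 0.48) / (0.133 + 0.0905 + 0.48) ≈ 2.103767, MB₁ = 991, so M₁ = 2.103767 × 991 ≈ 2084.8331 million.
After: m₂ = (1 + 0.48) / (0.24 + 0.0905 + 0.48) ≈ 1.826033, MB₂ = 991 + 62.4 = 1053.4, so M₂ = 1.826033 × 1053.4 ≈ 1923.5432 million.
ΔM = M₂ − M₁ = 1923.5432 − 2084.8331 = -161.2899 million.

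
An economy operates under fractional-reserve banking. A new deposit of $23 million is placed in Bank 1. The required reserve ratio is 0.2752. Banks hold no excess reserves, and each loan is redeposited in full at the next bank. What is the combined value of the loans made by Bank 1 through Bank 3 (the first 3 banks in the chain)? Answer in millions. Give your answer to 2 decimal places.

$37.51 million

Bank i lends (1 − rr)^i of the original deposit: Bank 1 lends 23·0.7248 = 16.6704, Bank 2 lends 23·0.7248² ≈ 12.0827, and so on.
Summing a geometric series: total = 23·[0.7248·(1 − 0.7248^3) / (1 − 0.7248)] ≈ 37.5107 million.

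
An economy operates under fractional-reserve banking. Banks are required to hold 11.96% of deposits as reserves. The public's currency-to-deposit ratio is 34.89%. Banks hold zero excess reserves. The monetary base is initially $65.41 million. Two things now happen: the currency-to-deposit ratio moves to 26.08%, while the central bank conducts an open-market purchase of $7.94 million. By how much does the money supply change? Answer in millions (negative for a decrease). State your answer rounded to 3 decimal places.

Before: m₁ = (1 + 0.3489) / (0.1196 + 0.3489) ≈ 2.879189, MB₁ = 65.41, so M₁ = 2.879189 × 65.41 ≈ 188.3278 million.
After: m₂ = (1 + 0.2608) / (0.1196 + 0.2608) ≈ 3.314406, MB₂ = 65.41 + 7.94 = 73.35, so M₂ = 3.314406 × 73.35 ≈ 243.1117 million.
ΔM = M₂ − M₁ = 243.1117 − 188.3278 = 54.7839 million.

$54.784 million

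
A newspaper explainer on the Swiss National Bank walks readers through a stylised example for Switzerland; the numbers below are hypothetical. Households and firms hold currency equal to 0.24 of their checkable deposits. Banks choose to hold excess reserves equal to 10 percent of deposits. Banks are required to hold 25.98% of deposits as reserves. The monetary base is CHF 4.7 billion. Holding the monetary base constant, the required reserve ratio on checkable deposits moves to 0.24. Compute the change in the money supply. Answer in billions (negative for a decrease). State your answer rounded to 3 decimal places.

CHF 0.332 billion

Initially m₁ = (1 + 0.24) / (0.2598 + 0.1 + 0.24) ≈ 2.06736, so M₁ = 2.06736 × 4.7 ≈ 9.7166 billion.
After the change m₂ = (1 + 0.24) / (0.24 + 0.1 + 0.24) ≈ 2.13793, so M₂ = 2.13793 × 4.7 ≈ 10.0483 billion.
ΔM = M₂ − M₁ = 10.0483 − 9.7166 = 0.3317 billion.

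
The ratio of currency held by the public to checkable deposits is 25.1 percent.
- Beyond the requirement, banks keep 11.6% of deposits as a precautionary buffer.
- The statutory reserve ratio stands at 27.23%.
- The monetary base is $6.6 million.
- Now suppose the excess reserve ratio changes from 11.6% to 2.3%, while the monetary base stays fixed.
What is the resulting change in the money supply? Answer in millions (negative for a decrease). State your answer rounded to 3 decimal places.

$2.199 million

Initially m₁ = (1 + 0.251) / (0.2723 + 0.116 + 0.251) ≈ 1.95683, so M₁ = 1.95683 × 6.6 ≈ 12.9151 million.
After the change m₂ = (1 + 0.251) / (0.2723 + 0.023 + 0.251) ≈ 2.28995, so M₂ = 2.28995 × 6.6 ≈ 15.1137 million.
ΔM = M₂ − M₁ = 15.1137 − 12.9151 = 2.1986 million.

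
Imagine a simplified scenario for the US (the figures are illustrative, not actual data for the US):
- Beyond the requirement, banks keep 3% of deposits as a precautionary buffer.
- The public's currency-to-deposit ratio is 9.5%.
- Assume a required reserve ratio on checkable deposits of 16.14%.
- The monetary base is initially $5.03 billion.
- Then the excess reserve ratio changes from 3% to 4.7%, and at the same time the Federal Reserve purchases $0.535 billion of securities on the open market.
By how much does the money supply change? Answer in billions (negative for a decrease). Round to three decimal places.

Before: m₁ = (1 + 0.095) / (0.1614 + 0.03 + 0.095) ≈ 3.82332, MB₁ = 5.03, so M₁ = 3.82332 × 5.03 ≈ 19.2313 billion.
After: m₂ = (1 + 0.095) / (0.1614 + 0.047 + 0.095) ≈ 3.60910, MB₂ = 5.03 + 0.535 = 5.565, so M₂ = 3.60910 × 5.565 ≈ 20.0846 billion.
ΔM = M₂ − M₁ = 20.0846 − 19.2313 = 0.8533 billion.

$0.853 billion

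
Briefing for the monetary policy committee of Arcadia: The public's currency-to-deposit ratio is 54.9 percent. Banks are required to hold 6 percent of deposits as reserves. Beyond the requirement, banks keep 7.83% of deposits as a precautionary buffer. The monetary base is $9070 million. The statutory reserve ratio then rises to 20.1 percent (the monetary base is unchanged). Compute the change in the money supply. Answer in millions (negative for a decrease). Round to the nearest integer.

-3480 million

Initially m₁ = (1 + 0.549) / (0.06 + 0.0783 + 0.549) ≈ 2.25375, so M₁ = 2.25375 × 9070 = 20441.5125 million.
After the change m₂ = (1 + 0.549) / (0.201 + 0.0783 + 0.549) ≈ 1.87010, so M₂ = 1.87010 × 9070 = 16961.807 million.
ΔM = M₂ − M₁ = 16961.807 − 20441.5125 = -3479.7055 million.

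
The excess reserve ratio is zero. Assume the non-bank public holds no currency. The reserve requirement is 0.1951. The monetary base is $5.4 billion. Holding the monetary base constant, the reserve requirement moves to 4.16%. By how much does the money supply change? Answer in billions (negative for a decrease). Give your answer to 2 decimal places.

$102.13 billion

Initially m₁ = 1 / (0.1951) ≈ 5.1256, so M₁ = 5.1256 × 5.4 ≈ 27.6782 billion.
After the change m₂ = 1 / (0.0416) ≈ 24.0385, so M₂ = 24.0385 × 5.4 = 129.8079 billion.
ΔM = M₂ − M₁ = 129.8079 − 27.6782 = 102.1297 billion.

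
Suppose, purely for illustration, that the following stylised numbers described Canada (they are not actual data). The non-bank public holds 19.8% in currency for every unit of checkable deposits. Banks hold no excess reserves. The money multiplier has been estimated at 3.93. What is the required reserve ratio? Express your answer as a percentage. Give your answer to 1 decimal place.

Using m = 3.93. Since m = (1 + c)/(c + rr + e), the denominator satisfies c + rr + e = (1 + c)/m = (1 + 0.198) / 3.93 ≈ 0.304835.
With c = 0.198 and e = 0, the required reserve ratio is 0.304835 − 0.198 − 0 = 0.106835.

10.7%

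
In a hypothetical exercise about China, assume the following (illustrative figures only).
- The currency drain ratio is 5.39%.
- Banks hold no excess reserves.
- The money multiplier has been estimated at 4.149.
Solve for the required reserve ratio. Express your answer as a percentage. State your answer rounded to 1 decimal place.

Using m = 4.149. Since m = (1 + c)/(c + rr + e), the denominator satisfies c + rr + e = (1 + c)/m = (1 + 0.0539) / 4.149 ≈ 0.254013.
With c = 0.0539 and e = 0, the required reserve ratio is 0.254013 − 0.0539 − 0 = 0.200113.

20.0%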